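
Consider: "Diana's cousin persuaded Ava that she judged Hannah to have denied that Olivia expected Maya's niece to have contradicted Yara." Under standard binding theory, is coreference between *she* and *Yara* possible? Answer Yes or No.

*Yara* is an R-expression; Principle C requires it to be free (not bound by any c-commanding expression).
— she: subject of the clause headed by 'judged'; the pronoun c-commands the R-expression — coreference blocked (Principle C).

No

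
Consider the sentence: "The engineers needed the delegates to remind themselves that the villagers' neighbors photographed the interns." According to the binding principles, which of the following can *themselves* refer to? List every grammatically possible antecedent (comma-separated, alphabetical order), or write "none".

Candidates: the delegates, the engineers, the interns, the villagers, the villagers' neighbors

*themselves* is a reflexive; Principle A requires it to be bound within its binding domain — the clause headed by 'remind'.
— the delegates: subject of the clause headed by 'remind'; c-commands the reflexive within its binding domain — allowed (Principle A).
— the engineers: subject of the matrix clause; c-commands the reflexive but lies outside its binding domain — cannot bind it (Principle A).
— the interns: object of the clause headed by 'photographed'; does not c-command the reflexive — cannot bind it (Principle A).
— the villagers: possessor inside the subject DP of the clause headed by 'photographed'; does not c-command the reflexive — cannot bind it (Principle A).
— the villagers' neighbors: subject of the clause headed by 'photographed'; does not c-command the reflexive — cannot bind it (Principle A).

the delegates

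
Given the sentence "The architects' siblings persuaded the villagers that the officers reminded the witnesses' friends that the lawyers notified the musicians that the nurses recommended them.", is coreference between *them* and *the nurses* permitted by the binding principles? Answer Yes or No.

*them* is a pronoun; Principle B requires it to be free in its binding domain — the clause headed by 'recommended'.
— the nurses: subject of the clause headed by 'recommended'; c-commands the pronoun within its binding domain — blocked (Principle B).

No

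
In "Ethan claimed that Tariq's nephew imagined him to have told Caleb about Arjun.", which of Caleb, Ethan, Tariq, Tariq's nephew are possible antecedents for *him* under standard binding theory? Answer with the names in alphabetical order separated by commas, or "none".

Ethan, Tariq

*him* is a pronoun; Principle B requires it to be free in its binding domain — the clause headed by 'imagined'.
— Caleb: object of the clause headed by 'told'; is c-commanded by the pronoun; coreference would bind this R-expression — blocked (Principle C).
— Ethan: subject of the matrix clause; c-commands the pronoun but lies outside its binding domain — allowed.
— Tariq: possessor inside the subject DP of the clause headed by 'imagined'; does not c-command the pronoun — Principle B does not apply; allowed.
— Tariq's nephew: subject of the clause headed by 'imagined'; c-commands the pronoun within its binding domain — blocked (Principle B).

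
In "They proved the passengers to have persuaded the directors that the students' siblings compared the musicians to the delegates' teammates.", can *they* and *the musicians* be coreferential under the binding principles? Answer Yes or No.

No

*the musicians* is an R-expression; Principle C requires it to be free (not bound by any c-commanding expression).
— they: subject of the matrix clause; the pronoun c-commands the R-expression — coreference blocked (Principle C).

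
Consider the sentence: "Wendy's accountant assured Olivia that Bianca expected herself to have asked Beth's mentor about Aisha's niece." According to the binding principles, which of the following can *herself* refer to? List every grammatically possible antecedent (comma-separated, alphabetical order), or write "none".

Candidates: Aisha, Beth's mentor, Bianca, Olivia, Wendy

*herself* is a reflexive; Principle A requires it to be bound within its binding domain — the clause headed by 'expected'.
— Aisha: possessor inside the second object DP of the clause headed by 'asked'; does not c-command the reflexive — cannot bind it (Principle A).
— Beth's mentor: object of the clause headed by 'asked'; does not c-command the reflexive — cannot bind it (Principle A).
— Bianca: subject of the clause headed by 'expected'; c-commands the reflexive within its binding domain — allowed (Principle A).
— Olivia: object of the matrix clause; c-commands the reflexive but lies outside its binding domain — cannot bind it (Principle A).
— Wendy: possessor inside the subject DP of the matrix clause; does not c-command the reflexive — cannot bind it (Principle A).

Bianca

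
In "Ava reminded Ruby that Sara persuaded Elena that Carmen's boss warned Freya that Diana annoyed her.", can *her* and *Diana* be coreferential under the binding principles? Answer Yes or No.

No

*Diana* is an R-expression; Principle C requires it to be free (not bound by any c-commanding expression).
— her: object of the clause headed by 'annoyed'; the R-expression locally c-commands the pronoun — coreference blocked (Principle B on the pronoun).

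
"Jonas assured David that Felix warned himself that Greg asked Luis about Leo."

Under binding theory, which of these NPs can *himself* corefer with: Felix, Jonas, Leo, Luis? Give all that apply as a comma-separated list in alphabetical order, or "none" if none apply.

Felix

*himself* is a reflexive; Principle A requires it to be bound within its binding domain — the clause headed by 'warned'.
— Felix: subject of the clause headed by 'warned'; c-commands the reflexive within its binding domain — allowed (Principle A).
— Jonas: subject of the matrix clause; c-commands the reflexive but lies outside its binding domain — cannot bind it (Principle A).
— Leo: second object of the clause headed by 'asked'; does not c-command the reflexive — cannot bind it (Principle A).
— Luis: object of the clause headed by 'asked'; does not c-command the reflexive — cannot bind it (Principle A).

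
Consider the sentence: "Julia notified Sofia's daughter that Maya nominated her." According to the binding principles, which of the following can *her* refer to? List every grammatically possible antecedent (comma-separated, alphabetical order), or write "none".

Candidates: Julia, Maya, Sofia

*her* is a pronoun; Principle B requires it to be free in its binding domain — the clause headed by 'nominated'.
— Julia: subject of the matrix clause; c-commands the pronoun but lies outside its binding domain — allowed.
— Maya: subject of the clause headed by 'nominated'; c-commands the pronoun within its binding domain — blocked (Principle B).
— Sofia: possessor inside the object DP of the matrix clause; does not c-command the pronoun — Principle B does not apply; allowed.

Julia, Sofia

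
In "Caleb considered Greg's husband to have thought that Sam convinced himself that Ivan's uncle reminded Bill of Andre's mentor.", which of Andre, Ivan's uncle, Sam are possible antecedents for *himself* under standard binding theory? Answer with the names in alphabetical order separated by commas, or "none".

Sam

*himself* is a reflexive; Principle A requires it to be bound within its binding domain — the clause headed by 'convinced'.
— Andre: possessor inside the second object DP of the clause headed by 'reminded'; does not c-command the reflexive — cannot bind it (Principle A).
— Ivan's uncle: subject of the clause headed by 'reminded'; does not c-command the reflexive — cannot bind it (Principle A).
— Sam: subject of the clause headed by 'convinced'; c-commands the reflexive within its binding domain — allowed (Principle A).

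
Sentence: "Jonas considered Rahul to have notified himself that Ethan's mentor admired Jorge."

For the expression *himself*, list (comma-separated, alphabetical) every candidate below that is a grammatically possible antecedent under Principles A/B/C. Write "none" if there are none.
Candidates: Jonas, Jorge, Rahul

*himself* is a reflexive; Principle A requires it to be bound within its binding domain — the clause headed by 'notified'.
— Jonas: subject of the matrix clause; c-commands the reflexive but lies outside its binding domain — cannot bind it (Principle A).
— Jorge: object of the clause headed by 'admired'; does not c-command the reflexive — cannot bind it (Principle A).
— Rahul: subject of the clause headed by 'notified'; c-commands the reflexive within its binding domain — allowed (Principle A).

Rahul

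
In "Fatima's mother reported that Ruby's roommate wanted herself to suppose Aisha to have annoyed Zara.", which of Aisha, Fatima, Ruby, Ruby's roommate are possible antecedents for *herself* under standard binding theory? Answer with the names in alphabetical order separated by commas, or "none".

*herself* is a reflexive; Principle A requires it to be bound within its binding domain — the clause headed by 'wanted'.
— Aisha: subject of the clause headed by 'annoyed'; does not c-command the reflexive — cannot bind it (Principle A).
— Fatima: possessor inside the subject DP of the matrix clause; does not c-command the reflexive — cannot bind it (Principle A).
— Ruby: possessor inside the subject DP of the clause headed by 'wanted'; does not c-command the reflexive — cannot bind it (Principle A).
— Ruby's roommate: subject of the clause headed by 'wanted'; c-commands the reflexive within its binding domain — allowed (Principle A).

Ruby's roommate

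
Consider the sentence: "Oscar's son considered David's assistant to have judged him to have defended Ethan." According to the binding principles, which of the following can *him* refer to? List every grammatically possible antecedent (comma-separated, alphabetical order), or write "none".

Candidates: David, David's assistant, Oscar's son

*him* is a pronoun; Principle B requires it to be free in its binding domain — the clause headed by 'judged'.
— David: possessor inside the subject DP of the clause headed by 'judged'; does not c-command the pronoun — Principle B does not apply; allowed.
— David's assistant: subject of the clause headed by 'judged'; c-commands the pronoun within its binding domain — blocked (Principle B).
— Oscar's son: subject of the matrix clause; c-commands the pronoun but lies outside its binding domain — allowed.

David, Oscar's son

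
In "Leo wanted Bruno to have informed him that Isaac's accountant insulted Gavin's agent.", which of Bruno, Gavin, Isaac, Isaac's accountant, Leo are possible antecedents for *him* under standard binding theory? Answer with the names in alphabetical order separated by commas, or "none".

Leo

*him* is a pronoun; Principle B requires it to be free in its binding domain — the clause headed by 'informed'.
— Bruno: subject of the clause headed by 'informed'; c-commands the pronoun within its binding domain — blocked (Principle B).
— Gavin: possessor inside the object DP of the clause headed by 'insulted'; is c-commanded by the pronoun; coreference would bind this R-expression — blocked (Principle C).
— Isaac: possessor inside the subject DP of the clause headed by 'insulted'; is c-commanded by the pronoun; coreference would bind this R-expression — blocked (Principle C).
— Isaac's accountant: subject of the clause headed by 'insulted'; is c-commanded by the pronoun; coreference would bind this R-expression — blocked (Principle C).
— Leo: subject of the matrix clause; c-commands the pronoun but lies outside its binding domain — allowed.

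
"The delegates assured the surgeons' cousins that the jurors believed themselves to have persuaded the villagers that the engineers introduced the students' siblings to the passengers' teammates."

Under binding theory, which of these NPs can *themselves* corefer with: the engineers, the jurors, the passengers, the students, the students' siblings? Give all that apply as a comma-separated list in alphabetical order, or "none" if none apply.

*themselves* is a reflexive; Principle A requires it to be bound within its binding domain — the clause headed by 'believed'.
— the engineers: subject of the clause headed by 'introduced'; does not c-command the reflexive — cannot bind it (Principle A).
— the jurors: subject of the clause headed by 'believed'; c-commands the reflexive within its binding domain — allowed (Principle A).
— the passengers: possessor inside the second object DP of the clause headed by 'introduced'; does not c-command the reflexive — cannot bind it (Principle A).
— the students: possessor inside the object DP of the clause headed by 'introduced'; does not c-command the reflexive — cannot bind it (Principle A).
— the students' siblings: object of the clause headed by 'introduced'; does not c-command the reflexive — cannot bind it (Principle A).

the jurors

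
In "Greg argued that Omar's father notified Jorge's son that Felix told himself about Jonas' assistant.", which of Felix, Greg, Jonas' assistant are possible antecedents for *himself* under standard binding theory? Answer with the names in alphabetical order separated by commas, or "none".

Felix

*himself* is a reflexive; Principle A requires it to be bound within its binding domain — the clause headed by 'told'.
— Felix: subject of the clause headed by 'told'; c-commands the reflexive within its binding domain — allowed (Principle A).
— Greg: subject of the matrix clause; c-commands the reflexive but lies outside its binding domain — cannot bind it (Principle A).
— Jonas' assistant: second object of the clause headed by 'told'; does not c-command the reflexive — cannot bind it (Principle A).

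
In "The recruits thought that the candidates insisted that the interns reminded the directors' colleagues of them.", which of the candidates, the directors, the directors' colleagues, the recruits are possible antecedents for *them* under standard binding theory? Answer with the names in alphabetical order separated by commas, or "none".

the candidates, the directors, the recruits

*them* is a pronoun; Principle B requires it to be free in its binding domain — the clause headed by 'reminded'.
— the candidates: subject of the clause headed by 'insisted'; c-commands the pronoun but lies outside its binding domain — allowed.
— the directors: possessor inside the object DP of the clause headed by 'reminded'; does not c-command the pronoun — Principle B does not apply; allowed.
— the directors' colleagues: object of the clause headed by 'reminded'; c-commands the pronoun within its binding domain — blocked (Principle B).
— the recruits: subject of the matrix clause; c-commands the pronoun but lies outside its binding domain — allowed.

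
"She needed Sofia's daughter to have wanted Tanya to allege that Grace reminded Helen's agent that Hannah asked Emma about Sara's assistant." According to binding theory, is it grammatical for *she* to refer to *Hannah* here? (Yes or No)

No

*Hannah* is an R-expression; Principle C requires it to be free (not bound by any c-commanding expression).
— she: subject of the matrix clause; the pronoun c-commands the R-expression — coreference blocked (Principle C).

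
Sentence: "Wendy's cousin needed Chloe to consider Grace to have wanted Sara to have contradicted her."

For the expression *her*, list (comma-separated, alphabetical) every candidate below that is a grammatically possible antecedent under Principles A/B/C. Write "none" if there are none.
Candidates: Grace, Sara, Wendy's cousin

Grace, Wendy's cousin

*her* is a pronoun; Principle B requires it to be free in its binding domain — the clause headed by 'contradicted'.
— Grace: subject of the clause headed by 'wanted'; c-commands the pronoun but lies outside its binding domain — allowed.
— Sara: subject of the clause headed by 'contradicted'; c-commands the pronoun within its binding domain — blocked (Principle B).
— Wendy's cousin: subject of the matrix clause; c-commands the pronoun but lies outside its binding domain — allowed.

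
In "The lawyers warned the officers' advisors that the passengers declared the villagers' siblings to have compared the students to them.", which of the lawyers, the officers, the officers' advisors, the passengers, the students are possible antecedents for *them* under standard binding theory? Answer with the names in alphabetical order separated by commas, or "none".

*them* is a pronoun; Principle B requires it to be free in its binding domain — the clause headed by 'compared'.
— the lawyers: subject of the matrix clause; c-commands the pronoun but lies outside its binding domain — allowed.
— the officers: possessor inside the object DP of the matrix clause; does not c-command the pronoun — Principle B does not apply; allowed.
— the officers' advisors: object of the matrix clause; c-commands the pronoun but lies outside its binding domain — allowed.
— the passengers: subject of the clause headed by 'declared'; c-commands the pronoun but lies outside its binding domain — allowed.
— the students: object of the clause headed by 'compared'; c-commands the pronoun within its binding domain — blocked (Principle B).

the lawyers, the officers, the officers' advisors, the passengers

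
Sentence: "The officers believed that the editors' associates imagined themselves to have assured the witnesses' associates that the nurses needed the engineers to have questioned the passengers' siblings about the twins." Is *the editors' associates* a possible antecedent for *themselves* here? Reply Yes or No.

Yes

*themselves* is a reflexive; Principle A requires it to be bound within its binding domain — the clause headed by 'imagined'.
— the editors' associates: subject of the clause headed by 'imagined'; c-commands the reflexive within its binding domain — allowed (Principle A).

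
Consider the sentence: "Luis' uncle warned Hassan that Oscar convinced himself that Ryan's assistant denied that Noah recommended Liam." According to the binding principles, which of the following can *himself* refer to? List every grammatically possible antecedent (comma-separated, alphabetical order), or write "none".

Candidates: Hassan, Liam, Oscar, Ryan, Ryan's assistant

Oscar

*himself* is a reflexive; Principle A requires it to be bound within its binding domain — the clause headed by 'convinced'.
— Hassan: object of the matrix clause; c-commands the reflexive but lies outside its binding domain — cannot bind it (Principle A).
— Liam: object of the clause headed by 'recommended'; does not c-command the reflexive — cannot bind it (Principle A).
— Oscar: subject of the clause headed by 'convinced'; c-commands the reflexive within its binding domain — allowed (Principle A).
— Ryan: possessor inside the subject DP of the clause headed by 'denied'; does not c-command the reflexive — cannot bind it (Principle A).
— Ryan's assistant: subject of the clause headed by 'denied'; does not c-command the reflexive — cannot bind it (Principle A).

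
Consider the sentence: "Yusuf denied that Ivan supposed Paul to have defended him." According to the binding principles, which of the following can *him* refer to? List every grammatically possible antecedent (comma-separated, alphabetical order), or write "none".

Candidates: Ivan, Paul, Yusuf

Ivan, Yusuf

*him* is a pronoun; Principle B requires it to be free in its binding domain — the clause headed by 'defended'.
— Ivan: subject of the clause headed by 'supposed'; c-commands the pronoun but lies outside its binding domain — allowed.
— Paul: subject of the clause headed by 'defended'; c-commands the pronoun within its binding domain — blocked (Principle B).
— Yusuf: subject of the matrix clause; c-commands the pronoun but lies outside its binding domain — allowed.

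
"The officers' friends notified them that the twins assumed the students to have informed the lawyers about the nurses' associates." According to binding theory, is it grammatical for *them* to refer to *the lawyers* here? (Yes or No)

No

*the lawyers* is an R-expression; Principle C requires it to be free (not bound by any c-commanding expression).
— them: object of the matrix clause; the pronoun c-commands the R-expression — coreference blocked (Principle C).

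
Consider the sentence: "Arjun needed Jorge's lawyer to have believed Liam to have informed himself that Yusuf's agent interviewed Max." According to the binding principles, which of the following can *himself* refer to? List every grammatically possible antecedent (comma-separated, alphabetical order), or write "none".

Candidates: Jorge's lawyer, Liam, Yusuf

Liam

*himself* is a reflexive; Principle A requires it to be bound within its binding domain — the clause headed by 'informed'.
— Jorge's lawyer: subject of the clause headed by 'believed'; c-commands the reflexive but lies outside its binding domain — cannot bind it (Principle A).
— Liam: subject of the clause headed by 'informed'; c-commands the reflexive within its binding domain — allowed (Principle A).
— Yusuf: possessor inside the subject DP of the clause headed by 'interviewed'; does not c-command the reflexive — cannot bind it (Principle A).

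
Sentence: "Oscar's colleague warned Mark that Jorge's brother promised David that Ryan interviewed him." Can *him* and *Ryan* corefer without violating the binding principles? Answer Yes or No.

*Ryan* is an R-expression; Principle C requires it to be free (not bound by any c-commanding expression).
— him: object of the clause headed by 'interviewed'; the R-expression locally c-commands the pronoun — coreference blocked (Principle B on the pronoun).

No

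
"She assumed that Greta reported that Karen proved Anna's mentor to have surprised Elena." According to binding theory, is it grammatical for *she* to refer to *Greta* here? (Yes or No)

*Greta* is an R-expression; Principle C requires it to be free (not bound by any c-commanding expression).
— she: subject of the matrix clause; the pronoun c-commands the R-expression — coreference blocked (Principle C).

No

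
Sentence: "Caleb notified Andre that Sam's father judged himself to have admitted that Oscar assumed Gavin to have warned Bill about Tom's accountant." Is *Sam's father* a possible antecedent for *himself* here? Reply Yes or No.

Yes

*himself* is a reflexive; Principle A requires it to be bound within its binding domain — the clause headed by 'judged'.
— Sam's father: subject of the clause headed by 'judged'; c-commands the reflexive within its binding domain — allowed (Principle A).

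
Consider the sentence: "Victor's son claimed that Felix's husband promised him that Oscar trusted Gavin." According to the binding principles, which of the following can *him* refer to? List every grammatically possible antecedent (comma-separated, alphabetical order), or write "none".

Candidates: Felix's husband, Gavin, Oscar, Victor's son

Victor's son

*him* is a pronoun; Principle B requires it to be free in its binding domain — the clause headed by 'promised'.
— Felix's husband: subject of the clause headed by 'promised'; c-commands the pronoun within its binding domain — blocked (Principle B).
— Gavin: object of the clause headed by 'trusted'; is c-commanded by the pronoun; coreference would bind this R-expression — blocked (Principle C).
— Oscar: subject of the clause headed by 'trusted'; is c-commanded by the pronoun; coreference would bind this R-expression — blocked (Principle C).
— Victor's son: subject of the matrix clause; c-commands the pronoun but lies outside its binding domain — allowed.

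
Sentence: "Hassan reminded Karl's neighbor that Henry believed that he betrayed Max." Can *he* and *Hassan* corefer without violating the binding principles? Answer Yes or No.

*Hassan* is an R-expression; Principle C requires it to be free (not bound by any c-commanding expression).
— he: subject of the clause headed by 'betrayed'; the pronoun does not c-command the R-expression — coreference allowed.

Yes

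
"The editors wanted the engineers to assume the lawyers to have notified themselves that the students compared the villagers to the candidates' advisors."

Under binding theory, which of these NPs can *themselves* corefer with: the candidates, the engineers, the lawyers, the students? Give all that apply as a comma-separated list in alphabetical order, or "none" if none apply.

*themselves* is a reflexive; Principle A requires it to be bound within its binding domain — the clause headed by 'notified'.
— the candidates: possessor inside the second object DP of the clause headed by 'compared'; does not c-command the reflexive — cannot bind it (Principle A).
— the engineers: subject of the clause headed by 'assume'; c-commands the reflexive but lies outside its binding domain — cannot bind it (Principle A).
— the lawyers: subject of the clause headed by 'notified'; c-commands the reflexive within its binding domain — allowed (Principle A).
— the students: subject of the clause headed by 'compared'; does not c-command the reflexive — cannot bind it (Principle A).

the lawyers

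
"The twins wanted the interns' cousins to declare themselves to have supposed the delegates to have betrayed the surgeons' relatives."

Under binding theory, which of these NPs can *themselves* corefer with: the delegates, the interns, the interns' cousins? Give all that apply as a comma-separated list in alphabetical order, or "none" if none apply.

*themselves* is a reflexive; Principle A requires it to be bound within its binding domain — the clause headed by 'declare'.
— the delegates: subject of the clause headed by 'betrayed'; does not c-command the reflexive — cannot bind it (Principle A).
— the interns: possessor inside the subject DP of the clause headed by 'declare'; does not c-command the reflexive — cannot bind it (Principle A).
— the interns' cousins: subject of the clause headed by 'declare'; c-commands the reflexive within its binding domain — allowed (Principle A).

the interns' cousins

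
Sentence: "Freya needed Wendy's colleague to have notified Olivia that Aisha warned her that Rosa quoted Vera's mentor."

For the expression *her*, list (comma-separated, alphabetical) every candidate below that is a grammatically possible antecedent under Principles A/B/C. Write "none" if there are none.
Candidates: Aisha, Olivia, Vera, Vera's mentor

*her* is a pronoun; Principle B requires it to be free in its binding domain — the clause headed by 'warned'.
— Aisha: subject of the clause headed by 'warned'; c-commands the pronoun within its binding domain — blocked (Principle B).
— Olivia: object of the clause headed by 'notified'; c-commands the pronoun but lies outside its binding domain — allowed.
— Vera: possessor inside the object DP of the clause headed by 'quoted'; is c-commanded by the pronoun; coreference would bind this R-expression — blocked (Principle C).
— Vera's mentor: object of the clause headed by 'quoted'; is c-commanded by the pronoun; coreference would bind this R-expression — blocked (Principle C).

Olivia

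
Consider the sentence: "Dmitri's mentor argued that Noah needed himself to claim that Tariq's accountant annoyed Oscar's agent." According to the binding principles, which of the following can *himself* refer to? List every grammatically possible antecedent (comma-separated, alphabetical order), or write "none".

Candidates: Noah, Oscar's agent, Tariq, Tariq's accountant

Noah

*himself* is a reflexive; Principle A requires it to be bound within its binding domain — the clause headed by 'needed'.
— Noah: subject of the clause headed by 'needed'; c-commands the reflexive within its binding domain — allowed (Principle A).
— Oscar's agent: object of the clause headed by 'annoyed'; does not c-command the reflexive — cannot bind it (Principle A).
— Tariq: possessor inside the subject DP of the clause headed by 'annoyed'; does not c-command the reflexive — cannot bind it (Principle A).
— Tariq's accountant: subject of the clause headed by 'annoyed'; does not c-command the reflexive — cannot bind it (Principle A).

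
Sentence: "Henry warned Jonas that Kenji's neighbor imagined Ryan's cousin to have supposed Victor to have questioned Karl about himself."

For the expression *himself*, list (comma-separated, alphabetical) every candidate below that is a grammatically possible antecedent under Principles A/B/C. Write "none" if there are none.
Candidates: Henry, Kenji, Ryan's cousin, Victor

*himself* is a reflexive; Principle A requires it to be bound within its binding domain — the clause headed by 'questioned'.
— Henry: subject of the matrix clause; c-commands the reflexive but lies outside its binding domain — cannot bind it (Principle A).
— Kenji: possessor inside the subject DP of the clause headed by 'imagined'; does not c-command the reflexive — cannot bind it (Principle A).
— Ryan's cousin: subject of the clause headed by 'supposed'; c-commands the reflexive but lies outside its binding domain — cannot bind it (Principle A).
— Victor: subject of the clause headed by 'questioned'; c-commands the reflexive within its binding domain — allowed (Principle A).

Victor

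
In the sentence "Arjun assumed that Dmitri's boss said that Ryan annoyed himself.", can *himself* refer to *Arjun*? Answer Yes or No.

No

*himself* is a reflexive; Principle A requires it to be bound within its binding domain — the clause headed by 'annoyed'.
— Arjun: subject of the matrix clause; c-commands the reflexive but lies outside its binding domain — cannot bind it (Principle A).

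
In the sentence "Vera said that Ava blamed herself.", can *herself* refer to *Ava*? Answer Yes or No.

Yes

*herself* is a reflexive; Principle A requires it to be bound within its binding domain — the clause headed by 'blamed'.
— Ava: subject of the clause headed by 'blamed'; c-commands the reflexive within its binding domain — allowed (Principle A).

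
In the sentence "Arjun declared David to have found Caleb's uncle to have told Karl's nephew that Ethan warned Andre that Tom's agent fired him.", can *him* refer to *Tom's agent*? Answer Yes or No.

*him* is a pronoun; Principle B requires it to be free in its binding domain — the clause headed by 'fired'.
— Tom's agent: subject of the clause headed by 'fired'; c-commands the pronoun within its binding domain — blocked (Principle B).

No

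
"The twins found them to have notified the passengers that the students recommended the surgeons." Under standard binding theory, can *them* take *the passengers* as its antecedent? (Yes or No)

*them* is a pronoun; Principle B requires it to be free in its binding domain — the matrix clause.
— the passengers: object of the clause headed by 'notified'; is c-commanded by the pronoun; coreference would bind this R-expression — blocked (Principle C).

No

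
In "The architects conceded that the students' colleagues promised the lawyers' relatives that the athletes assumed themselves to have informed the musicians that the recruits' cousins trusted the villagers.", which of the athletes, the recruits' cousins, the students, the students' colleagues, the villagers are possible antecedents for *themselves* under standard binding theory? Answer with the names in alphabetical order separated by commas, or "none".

the athletes

*themselves* is a reflexive; Principle A requires it to be bound within its binding domain — the clause headed by 'assumed'.
— the athletes: subject of the clause headed by 'assumed'; c-commands the reflexive within its binding domain — allowed (Principle A).
— the recruits' cousins: subject of the clause headed by 'trusted'; does not c-command the reflexive — cannot bind it (Principle A).
— the students: possessor inside the subject DP of the clause headed by 'promised'; does not c-command the reflexive — cannot bind it (Principle A).
— the students' colleagues: subject of the clause headed by 'promised'; c-commands the reflexive but lies outside its binding domain — cannot bind it (Principle A).
— the villagers: object of the clause headed by 'trusted'; does not c-command the reflexive — cannot bind it (Principle A).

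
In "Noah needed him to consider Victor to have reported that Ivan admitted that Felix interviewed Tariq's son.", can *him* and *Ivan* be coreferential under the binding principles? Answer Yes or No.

No

*Ivan* is an R-expression; Principle C requires it to be free (not bound by any c-commanding expression).
— him: subject of the clause headed by 'consider'; the pronoun c-commands the R-expression — coreference blocked (Principle C).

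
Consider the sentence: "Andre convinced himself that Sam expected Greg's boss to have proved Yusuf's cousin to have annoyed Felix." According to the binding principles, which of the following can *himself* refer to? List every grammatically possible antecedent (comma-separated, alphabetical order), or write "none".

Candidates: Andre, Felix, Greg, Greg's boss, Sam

Andre

*himself* is a reflexive; Principle A requires it to be bound within its binding domain — the matrix clause.
— Andre: subject of the matrix clause; c-commands the reflexive within its binding domain — allowed (Principle A).
— Felix: object of the clause headed by 'annoyed'; does not c-command the reflexive — cannot bind it (Principle A).
— Greg: possessor inside the subject DP of the clause headed by 'proved'; does not c-command the reflexive — cannot bind it (Principle A).
— Greg's boss: subject of the clause headed by 'proved'; does not c-command the reflexive — cannot bind it (Principle A).
— Sam: subject of the clause headed by 'expected'; does not c-command the reflexive — cannot bind it (Principle A).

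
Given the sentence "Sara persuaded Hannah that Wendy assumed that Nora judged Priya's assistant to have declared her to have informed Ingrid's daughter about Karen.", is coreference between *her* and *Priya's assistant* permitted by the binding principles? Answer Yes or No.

No

*her* is a pronoun; Principle B requires it to be free in its binding domain — the clause headed by 'declared'.
— Priya's assistant: subject of the clause headed by 'declared'; c-commands the pronoun within its binding domain — blocked (Principle B).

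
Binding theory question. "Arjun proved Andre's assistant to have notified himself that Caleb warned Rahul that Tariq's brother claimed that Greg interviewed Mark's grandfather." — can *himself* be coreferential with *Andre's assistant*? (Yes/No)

*himself* is a reflexive; Principle A requires it to be bound within its binding domain — the clause headed by 'notified'.
— Andre's assistant: subject of the clause headed by 'notified'; c-commands the reflexive within its binding domain — allowed (Principle A).

Yes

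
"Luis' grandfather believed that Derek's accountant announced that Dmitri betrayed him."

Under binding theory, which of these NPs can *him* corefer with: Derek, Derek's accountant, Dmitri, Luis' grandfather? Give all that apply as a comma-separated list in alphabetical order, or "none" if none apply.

Derek, Derek's accountant, Luis' grandfather

*him* is a pronoun; Principle B requires it to be free in its binding domain — the clause headed by 'betrayed'.
— Derek: possessor inside the subject DP of the clause headed by 'announced'; does not c-command the pronoun — Principle B does not apply; allowed.
— Derek's accountant: subject of the clause headed by 'announced'; c-commands the pronoun but lies outside its binding domain — allowed.
— Dmitri: subject of the clause headed by 'betrayed'; c-commands the pronoun within its binding domain — blocked (Principle B).
— Luis' grandfather: subject of the matrix clause; c-commands the pronoun but lies outside its binding domain — allowed.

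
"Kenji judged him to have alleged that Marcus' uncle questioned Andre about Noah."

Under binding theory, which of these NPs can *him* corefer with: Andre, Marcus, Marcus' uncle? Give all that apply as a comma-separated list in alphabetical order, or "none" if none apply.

none

*him* is a pronoun; Principle B requires it to be free in its binding domain — the matrix clause.
— Andre: object of the clause headed by 'questioned'; is c-commanded by the pronoun; coreference would bind this R-expression — blocked (Principle C).
— Marcus: possessor inside the subject DP of the clause headed by 'questioned'; is c-commanded by the pronoun; coreference would bind this R-expression — blocked (Principle C).
— Marcus' uncle: subject of the clause headed by 'questioned'; is c-commanded by the pronoun; coreference would bind this R-expression — blocked (Principle C).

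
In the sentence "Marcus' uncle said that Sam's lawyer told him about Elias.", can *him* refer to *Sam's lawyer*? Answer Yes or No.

*him* is a pronoun; Principle B requires it to be free in its binding domain — the clause headed by 'told'.
— Sam's lawyer: subject of the clause headed by 'told'; c-commands the pronoun within its binding domain — blocked (Principle B).

No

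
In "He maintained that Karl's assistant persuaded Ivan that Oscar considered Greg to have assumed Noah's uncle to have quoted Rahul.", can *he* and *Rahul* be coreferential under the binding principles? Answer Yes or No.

No

*Rahul* is an R-expression; Principle C requires it to be free (not bound by any c-commanding expression).
— he: subject of the matrix clause; the pronoun c-commands the R-expression — coreference blocked (Principle C).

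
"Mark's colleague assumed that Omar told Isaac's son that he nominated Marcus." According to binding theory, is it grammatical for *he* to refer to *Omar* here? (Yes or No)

*Omar* is an R-expression; Principle C requires it to be free (not bound by any c-commanding expression).
— he: subject of the clause headed by 'nominated'; the pronoun does not c-command the R-expression — coreference allowed.

Yes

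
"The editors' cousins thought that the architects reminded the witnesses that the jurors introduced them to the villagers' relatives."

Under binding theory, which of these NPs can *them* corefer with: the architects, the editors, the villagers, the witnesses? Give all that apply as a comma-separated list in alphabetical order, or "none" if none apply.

*them* is a pronoun; Principle B requires it to be free in its binding domain — the clause headed by 'introduced'.
— the architects: subject of the clause headed by 'reminded'; c-commands the pronoun but lies outside its binding domain — allowed.
— the editors: possessor inside the subject DP of the matrix clause; does not c-command the pronoun — Principle B does not apply; allowed.
— the villagers: possessor inside the second object DP of the clause headed by 'introduced'; is c-commanded by the pronoun; coreference would bind this R-expression — blocked (Principle C).
— the witnesses: object of the clause headed by 'reminded'; c-commands the pronoun but lies outside its binding domain — allowed.

the architects, the editors, the witnesses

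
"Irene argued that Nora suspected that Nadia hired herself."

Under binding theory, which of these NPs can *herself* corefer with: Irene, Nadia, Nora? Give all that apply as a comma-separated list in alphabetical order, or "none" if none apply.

*herself* is a reflexive; Principle A requires it to be bound within its binding domain — the clause headed by 'hired'.
— Irene: subject of the matrix clause; c-commands the reflexive but lies outside its binding domain — cannot bind it (Principle A).
— Nadia: subject of the clause headed by 'hired'; c-commands the reflexive within its binding domain — allowed (Principle A).
— Nora: subject of the clause headed by 'suspected'; c-commands the reflexive but lies outside its binding domain — cannot bind it (Principle A).

Nadia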